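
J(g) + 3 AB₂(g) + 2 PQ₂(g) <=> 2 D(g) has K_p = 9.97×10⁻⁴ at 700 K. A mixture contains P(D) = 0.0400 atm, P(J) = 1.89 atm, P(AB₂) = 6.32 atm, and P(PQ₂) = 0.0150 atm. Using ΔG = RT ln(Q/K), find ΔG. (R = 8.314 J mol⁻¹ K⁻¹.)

ΔG = 15.7 kJ/mol

Q_p = P(D)² / (P(J)·P(AB₂)³·P(PQ₂)²) = (0.0400)² / ((1.89)·(6.32)³·(0.0150)²) = 0.0149
ΔG = RT ln(Q_p/K_p) = (8.314 J mol⁻¹ K⁻¹)(700 K) × ln(0.0149/9.97×10⁻⁴)
   = (5.820 kJ/mol)(2.704) = 15.7 kJ/mol
ΔG > 0, so the forward reaction is non-spontaneous (proceeds in reverse).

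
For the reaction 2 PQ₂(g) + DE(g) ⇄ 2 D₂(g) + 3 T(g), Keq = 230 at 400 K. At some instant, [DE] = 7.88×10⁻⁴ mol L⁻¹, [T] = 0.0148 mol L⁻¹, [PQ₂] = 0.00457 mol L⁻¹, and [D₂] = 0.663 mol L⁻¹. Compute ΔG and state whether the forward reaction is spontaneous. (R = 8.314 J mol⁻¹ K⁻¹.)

Q = [D₂]²·[T]³ / ([PQ₂]²·[DE]) = (0.663)²·(0.0148)³ / ((0.00457)²·(7.88×10⁻⁴)) = 86.6
ΔG = RT ln(Q/Keq) = (8.314 J mol⁻¹ K⁻¹)(400 K) × ln(86.6/230)
   = (3.326 kJ/mol)(-0.9768) = -3.25 kJ/mol
ΔG < 0, so the forward reaction is spontaneous (proceeds forward).

ΔG = -3.25 kJ/mol; the forward reaction is spontaneous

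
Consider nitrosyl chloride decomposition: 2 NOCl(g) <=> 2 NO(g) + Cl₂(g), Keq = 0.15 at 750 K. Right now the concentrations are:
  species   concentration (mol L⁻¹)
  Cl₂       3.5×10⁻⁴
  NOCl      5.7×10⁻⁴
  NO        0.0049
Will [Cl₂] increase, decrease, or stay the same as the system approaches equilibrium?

increase

Q = [NO]²·[Cl₂] / [NOCl]² = (0.0049)²·(3.5×10⁻⁴) / (5.7×10⁻⁴)² = 0.026
Q = 0.026 < Keq = 0.15: net forward reaction.
Cl₂ is a product, so it increases.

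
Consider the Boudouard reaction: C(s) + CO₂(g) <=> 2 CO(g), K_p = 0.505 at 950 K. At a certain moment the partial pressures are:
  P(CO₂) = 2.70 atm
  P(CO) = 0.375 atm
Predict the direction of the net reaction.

forward (toward products)

(C is a pure solid — omitted from Q_p.)
Q_p = P(CO)² / P(CO₂) = (0.375)² / (2.70) = 0.0521
Q_p = 0.0521 < K_p = 0.505, so the forward reaction proceeds.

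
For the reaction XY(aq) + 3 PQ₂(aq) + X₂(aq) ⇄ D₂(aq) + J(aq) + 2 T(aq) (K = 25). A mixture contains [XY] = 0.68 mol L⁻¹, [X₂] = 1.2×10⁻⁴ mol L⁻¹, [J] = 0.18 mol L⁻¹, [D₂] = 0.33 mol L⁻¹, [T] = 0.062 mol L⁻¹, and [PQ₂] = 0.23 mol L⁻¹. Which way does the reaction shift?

Q = [D₂]·[J]·[T]² / ([XY]·[PQ₂]³·[X₂]) = (0.33)·(0.18)·(0.062)² / ((0.68)·(0.23)³·(1.2×10⁻⁴)) = 230
Q = 230 > K = 25, so the reverse reaction proceeds.

reverse (toward reactants)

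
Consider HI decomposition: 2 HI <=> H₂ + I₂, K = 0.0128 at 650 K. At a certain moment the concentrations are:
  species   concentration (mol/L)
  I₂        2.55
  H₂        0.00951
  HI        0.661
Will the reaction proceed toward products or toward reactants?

Q = [H₂]·[I₂] / [HI]² = (0.00951)·(2.55) / (0.661)² = 0.0555
Q = 0.0555 > K = 0.0128, so the reverse reaction proceeds.

to the left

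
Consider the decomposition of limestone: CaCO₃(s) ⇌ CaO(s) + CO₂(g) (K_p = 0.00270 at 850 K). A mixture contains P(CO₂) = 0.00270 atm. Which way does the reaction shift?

at equilibrium

(CaCO₃, CaO are pure solids — omitted from Q_p.)
Q_p = P(CO₂) = 0.00270
Q_p = 0.00270 = K_p, so the system is already at equilibrium.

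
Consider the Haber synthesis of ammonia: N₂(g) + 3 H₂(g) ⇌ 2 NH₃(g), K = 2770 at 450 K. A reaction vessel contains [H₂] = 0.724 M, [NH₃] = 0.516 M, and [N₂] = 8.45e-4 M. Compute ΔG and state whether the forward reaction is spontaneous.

Q = [NH₃]² / ([N₂]·[H₂]³) = (0.516)² / ((8.45e-4)·(0.724)³) = 830
ΔG = RT ln(Q/K) = (8.314 J mol⁻¹ K⁻¹)(450 K) × ln(830/2770)
   = (3.741 kJ/mol)(-1.205) = -4.51 kJ/mol
ΔG < 0, so the forward reaction is spontaneous (proceeds forward).

ΔG = -4.51 kJ/mol; the forward reaction is spontaneous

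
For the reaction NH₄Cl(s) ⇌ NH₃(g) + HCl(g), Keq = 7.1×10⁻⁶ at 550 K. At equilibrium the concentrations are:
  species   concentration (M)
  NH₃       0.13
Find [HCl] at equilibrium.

(NH₄Cl is a pure solid — omitted from Keq.)
At equilibrium, Keq = [NH₃]·[HCl] = 7.1×10⁻⁶.
(0.13)·([HCl]) = 7.1×10⁻⁶
[HCl] = 5.46×10⁻⁵ = 5.5×10⁻⁵ M

[HCl] = 5.5×10⁻⁵ M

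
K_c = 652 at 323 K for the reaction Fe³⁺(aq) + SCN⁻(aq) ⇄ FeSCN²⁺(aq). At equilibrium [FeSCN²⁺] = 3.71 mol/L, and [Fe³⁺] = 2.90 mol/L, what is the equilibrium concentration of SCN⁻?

At equilibrium, K_c = [FeSCN²⁺] / ([Fe³⁺]·[SCN⁻]) = 652.
(3.71) / ((2.90)·([SCN⁻])) = 652
[SCN⁻] = 0.00196 mol/L

[SCN⁻] = 0.00196 mol/L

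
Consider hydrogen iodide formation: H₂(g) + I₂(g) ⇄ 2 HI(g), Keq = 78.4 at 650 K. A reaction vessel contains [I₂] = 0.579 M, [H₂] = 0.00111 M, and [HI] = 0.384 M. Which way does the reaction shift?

Q = [HI]² / ([H₂]·[I₂]) = (0.384)² / ((0.00111)·(0.579)) = 229
Q = 229 > Keq = 78.4, so the reverse reaction proceeds.

toward reactants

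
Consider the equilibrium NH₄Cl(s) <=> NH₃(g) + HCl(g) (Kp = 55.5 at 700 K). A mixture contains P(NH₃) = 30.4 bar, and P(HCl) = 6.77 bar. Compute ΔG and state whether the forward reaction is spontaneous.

(NH₄Cl is a pure solid — omitted from Qp.)
Qp = P(NH₃)·P(HCl) = (30.4)·(6.77) = 206
ΔG = RT ln(Qp/Kp) = (8.314 J mol⁻¹ K⁻¹)(700 K) × ln(206/55.5)
   = (5.820 kJ/mol)(1.311) = 7.63 kJ/mol
ΔG > 0, so the forward reaction is non-spontaneous (proceeds in reverse).

ΔG = 7.63 kJ/mol; the forward reaction is non-spontaneous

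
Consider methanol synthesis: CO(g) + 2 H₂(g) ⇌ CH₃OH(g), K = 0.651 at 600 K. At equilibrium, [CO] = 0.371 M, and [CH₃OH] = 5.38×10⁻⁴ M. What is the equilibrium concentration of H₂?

At equilibrium, K = [CH₃OH] / ([CO]·[H₂]²) = 0.651.
(5.38×10⁻⁴) / ((0.371)·([H₂])²) = 0.651
[H₂]² = 0.00223 ⇒ [H₂] = 0.0472 M

[H₂] = 0.0472 M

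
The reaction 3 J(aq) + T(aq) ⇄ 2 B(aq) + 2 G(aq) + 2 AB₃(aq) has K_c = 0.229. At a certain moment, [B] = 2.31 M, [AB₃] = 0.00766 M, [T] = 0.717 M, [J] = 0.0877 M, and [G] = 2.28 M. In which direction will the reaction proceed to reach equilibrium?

reverse (toward reactants)

Q_c = [B]²·[G]²·[AB₃]² / ([J]³·[T]) = (2.31)²·(2.28)²·(0.00766)² / ((0.0877)³·(0.717)) = 3.37
Q_c = 3.37 > K_c = 0.229, so the reverse reaction proceeds.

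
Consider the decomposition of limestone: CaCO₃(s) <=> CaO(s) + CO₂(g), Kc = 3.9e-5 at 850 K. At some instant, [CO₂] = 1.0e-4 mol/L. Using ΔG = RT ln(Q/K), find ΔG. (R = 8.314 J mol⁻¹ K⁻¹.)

(CaCO₃, CaO are pure solids — omitted from Qc.)
Qc = [CO₂] = 1.00e-4
ΔG = RT ln(Qc/Kc) = (8.314 J mol⁻¹ K⁻¹)(850 K) × ln(1.00e-4/3.9e-5)
   = (7.067 kJ/mol)(0.9416) = 6.65 kJ/mol
ΔG > 0, so the forward reaction is non-spontaneous (proceeds in reverse).

ΔG = 6.65 kJ/mol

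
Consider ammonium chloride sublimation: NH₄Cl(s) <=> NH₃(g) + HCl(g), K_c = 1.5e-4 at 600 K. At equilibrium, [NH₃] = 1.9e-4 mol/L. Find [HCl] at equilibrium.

[HCl] = 0.79 mol/L

(NH₄Cl is a pure solid — omitted from K_c.)
At equilibrium, K_c = [NH₃]·[HCl] = 1.5e-4.
(1.9e-4)·([HCl]) = 1.5e-4
[HCl] = 0.789 = 0.79 mol/L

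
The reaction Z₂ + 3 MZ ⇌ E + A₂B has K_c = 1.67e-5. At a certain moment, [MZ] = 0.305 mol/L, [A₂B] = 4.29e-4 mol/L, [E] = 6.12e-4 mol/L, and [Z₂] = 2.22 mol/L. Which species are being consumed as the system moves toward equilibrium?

Q_c = [E]·[A₂B] / ([Z₂]·[MZ]³) = (6.12e-4)·(4.29e-4) / ((2.22)·(0.305)³) = 4.17e-6
Q_c = 4.17e-6 < K_c = 1.67e-5: net forward reaction.

Z₂, MZ (reactants)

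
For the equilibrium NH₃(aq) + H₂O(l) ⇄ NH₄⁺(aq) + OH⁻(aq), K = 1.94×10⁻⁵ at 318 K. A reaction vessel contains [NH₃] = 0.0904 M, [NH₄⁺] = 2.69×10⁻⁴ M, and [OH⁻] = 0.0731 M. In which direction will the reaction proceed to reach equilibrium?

in the reverse direction

(H₂O is a pure liquid — omitted from Q.)
Q = [NH₄⁺]·[OH⁻] / [NH₃] = (2.69×10⁻⁴)·(0.0731) / (0.0904) = 2.18×10⁻⁴
Q = 2.18×10⁻⁴ > K = 1.94×10⁻⁵, so the reverse reaction proceeds.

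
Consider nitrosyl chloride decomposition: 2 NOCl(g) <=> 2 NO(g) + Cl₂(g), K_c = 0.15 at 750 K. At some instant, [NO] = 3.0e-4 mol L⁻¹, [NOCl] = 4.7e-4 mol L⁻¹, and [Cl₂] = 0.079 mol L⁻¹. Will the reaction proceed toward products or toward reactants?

Q_c = [NO]²·[Cl₂] / [NOCl]² = (3.0e-4)²·(0.079) / (4.7e-4)² = 0.032
Q_c = 0.032 < K_c = 0.15, so the forward reaction proceeds.

toward products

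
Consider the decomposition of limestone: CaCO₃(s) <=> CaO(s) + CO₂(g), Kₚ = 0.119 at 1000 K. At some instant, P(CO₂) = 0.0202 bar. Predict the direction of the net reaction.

(CaCO₃, CaO are pure solids — omitted from Qₚ.)
Qₚ = P(CO₂) = 0.0202
Qₚ = 0.0202 < Kₚ = 0.119, so the forward reaction proceeds.

in the forward direction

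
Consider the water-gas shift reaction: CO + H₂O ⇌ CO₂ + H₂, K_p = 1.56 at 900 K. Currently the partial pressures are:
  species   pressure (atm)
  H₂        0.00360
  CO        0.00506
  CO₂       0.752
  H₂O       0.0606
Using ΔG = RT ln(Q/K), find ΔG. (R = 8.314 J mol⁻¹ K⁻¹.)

ΔG = 13.0 kJ/mol

Q_p = P(CO₂)·P(H₂) / (P(CO)·P(H₂O)) = (0.752)·(0.00360) / ((0.00506)·(0.0606)) = 8.83
ΔG = RT ln(Q_p/K_p) = (8.314 J mol⁻¹ K⁻¹)(900 K) × ln(8.83/1.56)
   = (7.483 kJ/mol)(1.733) = 13.0 kJ/mol
ΔG > 0, so the forward reaction is non-spontaneous (proceeds in reverse).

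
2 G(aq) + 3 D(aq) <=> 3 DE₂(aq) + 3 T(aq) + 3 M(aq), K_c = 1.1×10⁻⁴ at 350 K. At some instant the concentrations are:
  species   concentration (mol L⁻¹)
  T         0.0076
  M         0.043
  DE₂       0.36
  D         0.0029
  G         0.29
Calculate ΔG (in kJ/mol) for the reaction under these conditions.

ΔG = 5.75 kJ/mol

Q_c = [DE₂]³·[T]³·[M]³ / ([G]²·[D]³) = (0.36)³·(0.0076)³·(0.043)³ / ((0.29)²·(0.0029)³) = 7.94×10⁻⁴
ΔG = RT ln(Q_c/K_c) = (8.314 J mol⁻¹ K⁻¹)(350 K) × ln(7.94×10⁻⁴/1.1×10⁻⁴)
   = (2.910 kJ/mol)(1.977) = 5.75 kJ/mol
ΔG > 0, so the forward reaction is non-spontaneous (proceeds in reverse).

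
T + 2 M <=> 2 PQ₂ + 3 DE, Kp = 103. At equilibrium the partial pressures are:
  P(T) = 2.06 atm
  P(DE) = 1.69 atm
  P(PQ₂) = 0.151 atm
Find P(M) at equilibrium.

At equilibrium, Kp = P(PQ₂)²·P(DE)³ / (P(T)·P(M)²) = 103.
(0.151)²·(1.69)³ / ((2.06)·(P(M))²) = 103
P(M)² = 5.19×10⁻⁴ ⇒ P(M) = 0.0228 atm

P(M) = 0.0228 atm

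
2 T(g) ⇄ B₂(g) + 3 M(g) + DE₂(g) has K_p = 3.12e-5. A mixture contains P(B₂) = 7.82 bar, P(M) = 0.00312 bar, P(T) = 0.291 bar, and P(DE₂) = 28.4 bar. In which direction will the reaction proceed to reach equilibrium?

toward reactants

Q_p = P(B₂)·P(M)³·P(DE₂) / P(T)² = (7.82)·(0.00312)³·(28.4) / (0.291)² = 7.97e-5
Q_p = 7.97e-5 > K_p = 3.12e-5, so the reverse reaction proceeds.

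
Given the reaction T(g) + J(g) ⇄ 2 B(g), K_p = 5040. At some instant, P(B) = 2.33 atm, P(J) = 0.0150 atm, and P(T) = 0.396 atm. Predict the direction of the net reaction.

Q_p = P(B)² / (P(T)·P(J)) = (2.33)² / ((0.396)·(0.0150)) = 914
Q_p = 914 < K_p = 5040, so the forward reaction proceeds.

in the forward direction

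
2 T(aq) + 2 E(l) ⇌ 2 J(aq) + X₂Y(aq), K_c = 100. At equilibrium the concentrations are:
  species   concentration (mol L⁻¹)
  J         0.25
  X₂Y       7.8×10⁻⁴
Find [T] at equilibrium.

[T] = 7.0×10⁻⁴ mol L⁻¹

(E is a pure liquid — omitted from K_c.)
At equilibrium, K_c = [J]²·[X₂Y] / [T]² = 100.
(0.25)²·(7.8×10⁻⁴) / ([T])² = 100
[T]² = 4.88×10⁻⁷ ⇒ [T] = 7.0×10⁻⁴ mol L⁻¹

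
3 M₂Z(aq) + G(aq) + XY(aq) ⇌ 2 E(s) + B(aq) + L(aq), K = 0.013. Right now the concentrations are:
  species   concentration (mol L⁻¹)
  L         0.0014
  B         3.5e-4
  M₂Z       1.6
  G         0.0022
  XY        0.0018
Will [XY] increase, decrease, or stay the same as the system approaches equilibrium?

(E is a pure solid — omitted from Q.)
Q = [B]·[L] / ([M₂Z]³·[G]·[XY]) = (3.5e-4)·(0.0014) / ((1.6)³·(0.0022)·(0.0018)) = 0.030
Q = 0.030 > K = 0.013: net reverse reaction.
XY is a reactant, so it increases.

increase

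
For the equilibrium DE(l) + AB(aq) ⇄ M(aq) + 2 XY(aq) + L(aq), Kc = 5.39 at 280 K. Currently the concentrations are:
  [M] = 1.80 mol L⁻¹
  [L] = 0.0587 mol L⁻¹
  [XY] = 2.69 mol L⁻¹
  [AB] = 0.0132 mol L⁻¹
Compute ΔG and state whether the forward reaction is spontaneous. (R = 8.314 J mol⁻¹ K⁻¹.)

(DE is a pure liquid — omitted from Qc.)
Qc = [M]·[XY]²·[L] / [AB] = (1.80)·(2.69)²·(0.0587) / (0.0132) = 57.9
ΔG = RT ln(Qc/Kc) = (8.314 J mol⁻¹ K⁻¹)(280 K) × ln(57.9/5.39)
   = (2.328 kJ/mol)(2.374) = 5.53 kJ/mol
ΔG > 0, so the forward reaction is non-spontaneous (proceeds in reverse).

ΔG = 5.53 kJ/mol; the forward reaction is non-spontaneous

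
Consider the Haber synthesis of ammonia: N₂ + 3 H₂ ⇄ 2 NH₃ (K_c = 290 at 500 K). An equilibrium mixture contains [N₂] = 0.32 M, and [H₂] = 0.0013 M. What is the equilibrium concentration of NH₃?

At equilibrium, K_c = [NH₃]² / ([N₂]·[H₂]³) = 290.
([NH₃])² / ((0.32)·(0.0013)³) = 290
[NH₃]² = 2.04×10⁻⁷ ⇒ [NH₃] = 4.5×10⁻⁴ M

[NH₃] = 4.5×10⁻⁴ M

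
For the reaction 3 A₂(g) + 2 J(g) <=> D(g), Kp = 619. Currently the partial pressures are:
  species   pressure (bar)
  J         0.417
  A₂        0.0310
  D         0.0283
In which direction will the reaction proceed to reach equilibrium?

Qp = P(D) / (P(A₂)³·P(J)²) = (0.0283) / ((0.0310)³·(0.417)²) = 5460
Qp = 5460 > Kp = 619, so the reverse reaction proceeds.

to the left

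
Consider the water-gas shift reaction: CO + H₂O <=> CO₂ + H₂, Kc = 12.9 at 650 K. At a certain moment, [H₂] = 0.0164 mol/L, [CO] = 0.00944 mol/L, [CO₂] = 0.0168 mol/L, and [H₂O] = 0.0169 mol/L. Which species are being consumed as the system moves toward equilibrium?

CO, H₂O (reactants)

Qc = [CO₂]·[H₂] / ([CO]·[H₂O]) = (0.0168)·(0.0164) / ((0.00944)·(0.0169)) = 1.73
Qc = 1.73 < Kc = 12.9: net forward reaction.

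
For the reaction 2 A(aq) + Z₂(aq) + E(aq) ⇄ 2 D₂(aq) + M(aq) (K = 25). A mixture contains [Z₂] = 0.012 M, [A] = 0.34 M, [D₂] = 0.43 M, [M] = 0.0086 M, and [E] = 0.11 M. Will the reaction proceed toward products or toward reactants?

to the right

Q = [D₂]²·[M] / ([A]²·[Z₂]·[E]) = (0.43)²·(0.0086) / ((0.34)²·(0.012)·(0.11)) = 10
Q = 10 < K = 25, so the forward reaction proceeds.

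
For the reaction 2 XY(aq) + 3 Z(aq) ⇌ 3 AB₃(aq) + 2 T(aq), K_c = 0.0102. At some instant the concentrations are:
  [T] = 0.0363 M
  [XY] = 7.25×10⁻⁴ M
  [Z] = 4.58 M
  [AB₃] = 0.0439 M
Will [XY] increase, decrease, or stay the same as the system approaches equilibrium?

decrease

Q_c = [AB₃]³·[T]² / ([XY]²·[Z]³) = (0.0439)³·(0.0363)² / ((7.25×10⁻⁴)²·(4.58)³) = 0.00221
Q_c = 0.00221 < K_c = 0.0102: net forward reaction.
XY is a reactant, so it decreases.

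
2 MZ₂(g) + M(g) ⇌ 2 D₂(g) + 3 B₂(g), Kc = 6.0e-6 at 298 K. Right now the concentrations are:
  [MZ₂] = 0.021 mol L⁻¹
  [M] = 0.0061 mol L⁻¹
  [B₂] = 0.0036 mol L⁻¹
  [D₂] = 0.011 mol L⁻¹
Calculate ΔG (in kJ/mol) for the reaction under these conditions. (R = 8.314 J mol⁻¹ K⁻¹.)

Qc = [D₂]²·[B₂]³ / ([MZ₂]²·[M]) = (0.011)²·(0.0036)³ / ((0.021)²·(0.0061)) = 2.10e-6
ΔG = RT ln(Qc/Kc) = (8.314 J mol⁻¹ K⁻¹)(298 K) × ln(2.10e-6/6.0e-6)
   = (2.478 kJ/mol)(-1.050) = -2.60 kJ/mol
ΔG < 0, so the forward reaction is spontaneous (proceeds forward).

ΔG = -2.60 kJ/mol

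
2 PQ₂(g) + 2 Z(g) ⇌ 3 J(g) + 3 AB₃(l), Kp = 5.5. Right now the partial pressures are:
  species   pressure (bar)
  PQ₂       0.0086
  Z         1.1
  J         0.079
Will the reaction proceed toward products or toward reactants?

no net change (already at equilibrium)

(AB₃ is a pure liquid — omitted from Qp.)
Qp = P(J)³ / (P(PQ₂)²·P(Z)²) = (0.079)³ / ((0.0086)²·(1.1)²) = 5.5
Qp = 5.5 = Kp, so the system is already at equilibrium.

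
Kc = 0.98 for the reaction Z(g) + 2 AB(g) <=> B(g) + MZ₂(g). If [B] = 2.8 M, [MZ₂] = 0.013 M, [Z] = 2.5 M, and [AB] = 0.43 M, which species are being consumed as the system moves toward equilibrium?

Z, AB (reactants)

Qc = [B]·[MZ₂] / ([Z]·[AB]²) = (2.8)·(0.013) / ((2.5)·(0.43)²) = 0.079
Qc = 0.079 < Kc = 0.98: net forward reaction.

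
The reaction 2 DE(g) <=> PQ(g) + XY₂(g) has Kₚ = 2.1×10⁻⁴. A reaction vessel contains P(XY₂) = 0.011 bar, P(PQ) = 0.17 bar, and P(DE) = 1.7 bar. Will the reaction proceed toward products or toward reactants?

Qₚ = P(PQ)·P(XY₂) / P(DE)² = (0.17)·(0.011) / (1.7)² = 6.5×10⁻⁴
Qₚ = 6.5×10⁻⁴ > Kₚ = 2.1×10⁻⁴, so the reverse reaction proceeds.

reverse (toward reactants)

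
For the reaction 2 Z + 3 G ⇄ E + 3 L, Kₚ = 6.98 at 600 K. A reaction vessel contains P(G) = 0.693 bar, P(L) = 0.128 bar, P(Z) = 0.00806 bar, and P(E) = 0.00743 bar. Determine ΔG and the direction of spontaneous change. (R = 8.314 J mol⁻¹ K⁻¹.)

ΔG = -11.3 kJ/mol; the forward reaction is spontaneous

Qₚ = P(E)·P(L)³ / (P(Z)²·P(G)³) = (0.00743)·(0.128)³ / ((0.00806)²·(0.693)³) = 0.721
ΔG = RT ln(Qₚ/Kₚ) = (8.314 J mol⁻¹ K⁻¹)(600 K) × ln(0.721/6.98)
   = (4.988 kJ/mol)(-2.270) = -11.3 kJ/mol
ΔG < 0, so the forward reaction is spontaneous (proceeds forward).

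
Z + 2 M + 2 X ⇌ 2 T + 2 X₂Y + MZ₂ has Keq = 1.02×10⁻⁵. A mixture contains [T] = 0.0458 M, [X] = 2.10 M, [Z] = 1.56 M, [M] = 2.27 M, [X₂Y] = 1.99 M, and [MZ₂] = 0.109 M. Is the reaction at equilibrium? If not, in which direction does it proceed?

reverse (toward reactants)

Q = [T]²·[X₂Y]²·[MZ₂] / ([Z]·[M]²·[X]²) = (0.0458)²·(1.99)²·(0.109) / ((1.56)·(2.27)²·(2.10)²) = 2.55×10⁻⁵
Q = 2.55×10⁻⁵ > Keq = 1.02×10⁻⁵, so the reverse reaction proceeds.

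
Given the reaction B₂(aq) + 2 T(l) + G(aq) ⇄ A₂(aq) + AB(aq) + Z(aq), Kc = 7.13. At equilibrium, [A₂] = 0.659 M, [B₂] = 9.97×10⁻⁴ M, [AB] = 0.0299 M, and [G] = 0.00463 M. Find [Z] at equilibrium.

(T is a pure liquid — omitted from Kc.)
At equilibrium, Kc = [A₂]·[AB]·[Z] / ([B₂]·[G]) = 7.13.
(0.659)·(0.0299)·([Z]) / ((9.97×10⁻⁴)·(0.00463)) = 7.13
[Z] = 0.00167 M

[Z] = 0.00167 M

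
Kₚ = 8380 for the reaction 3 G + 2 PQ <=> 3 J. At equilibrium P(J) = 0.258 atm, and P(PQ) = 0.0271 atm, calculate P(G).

P(G) = 0.141 atm

At equilibrium, Kₚ = P(J)³ / (P(G)³·P(PQ)²) = 8380.
(0.258)³ / ((P(G))³·(0.0271)²) = 8380
P(G)³ = 0.00279 ⇒ P(G) = 0.141 atm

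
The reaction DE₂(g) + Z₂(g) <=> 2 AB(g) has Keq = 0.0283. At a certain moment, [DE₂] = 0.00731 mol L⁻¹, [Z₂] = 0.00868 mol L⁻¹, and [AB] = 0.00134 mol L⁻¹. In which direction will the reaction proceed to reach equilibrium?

Q = [AB]² / ([DE₂]·[Z₂]) = (0.00134)² / ((0.00731)·(0.00868)) = 0.0283
Q = 0.0283 = Keq, so the system is already at equilibrium.

no net change (already at equilibrium)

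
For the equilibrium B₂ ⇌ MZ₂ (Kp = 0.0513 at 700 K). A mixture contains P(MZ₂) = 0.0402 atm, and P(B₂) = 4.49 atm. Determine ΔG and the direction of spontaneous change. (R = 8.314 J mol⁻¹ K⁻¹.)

Qp = P(MZ₂) / P(B₂) = (0.0402) / (4.49) = 0.00895
ΔG = RT ln(Qp/Kp) = (8.314 J mol⁻¹ K⁻¹)(700 K) × ln(0.00895/0.0513)
   = (5.820 kJ/mol)(-1.746) = -10.2 kJ/mol
ΔG < 0, so the forward reaction is spontaneous (proceeds forward).

ΔG = -10.2 kJ/mol; the forward reaction is spontaneous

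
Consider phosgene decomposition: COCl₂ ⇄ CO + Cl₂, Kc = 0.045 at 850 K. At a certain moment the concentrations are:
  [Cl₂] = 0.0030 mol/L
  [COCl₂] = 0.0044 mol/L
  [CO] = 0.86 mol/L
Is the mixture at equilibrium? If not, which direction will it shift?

no; Q > K, reaction proceeds in reverse

Qc = [CO]·[Cl₂] / [COCl₂] = (0.86)·(0.0030) / (0.0044) = 0.59
Qc = 0.59 > Kc = 0.045: net reverse reaction.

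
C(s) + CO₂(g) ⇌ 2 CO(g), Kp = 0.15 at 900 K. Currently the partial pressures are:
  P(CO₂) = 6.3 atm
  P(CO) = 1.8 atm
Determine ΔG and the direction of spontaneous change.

ΔG = 9.22 kJ/mol; the forward reaction is non-spontaneous

(C is a pure solid — omitted from Qp.)
Qp = P(CO)² / P(CO₂) = (1.8)² / (6.3) = 0.514
ΔG = RT ln(Qp/Kp) = (8.314 J mol⁻¹ K⁻¹)(900 K) × ln(0.514/0.15)
   = (7.483 kJ/mol)(1.232) = 9.22 kJ/mol
ΔG > 0, so the forward reaction is non-spontaneous (proceeds in reverse).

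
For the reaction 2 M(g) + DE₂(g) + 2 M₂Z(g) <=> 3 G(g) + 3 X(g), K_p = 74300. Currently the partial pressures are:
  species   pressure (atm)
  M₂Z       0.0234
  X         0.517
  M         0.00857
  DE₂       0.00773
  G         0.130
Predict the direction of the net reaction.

Q_p = P(G)³·P(X)³ / (P(M)²·P(DE₂)·P(M₂Z)²) = (0.130)³·(0.517)³ / ((0.00857)²·(0.00773)·(0.0234)²) = 9.77e5
Q_p = 9.77e5 > K_p = 74300, so the reverse reaction proceeds.

to the left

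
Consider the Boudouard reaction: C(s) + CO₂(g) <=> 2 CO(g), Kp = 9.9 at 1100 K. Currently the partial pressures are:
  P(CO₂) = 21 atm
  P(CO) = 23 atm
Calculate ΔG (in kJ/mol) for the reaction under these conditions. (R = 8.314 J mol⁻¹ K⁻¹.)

(C is a pure solid — omitted from Qp.)
Qp = P(CO)² / P(CO₂) = (23)² / (21) = 25.2
ΔG = RT ln(Qp/Kp) = (8.314 J mol⁻¹ K⁻¹)(1100 K) × ln(25.2/9.9)
   = (9.145 kJ/mol)(0.9343) = 8.54 kJ/mol
ΔG > 0, so the forward reaction is non-spontaneous (proceeds in reverse).

ΔG = 8.54 kJ/mol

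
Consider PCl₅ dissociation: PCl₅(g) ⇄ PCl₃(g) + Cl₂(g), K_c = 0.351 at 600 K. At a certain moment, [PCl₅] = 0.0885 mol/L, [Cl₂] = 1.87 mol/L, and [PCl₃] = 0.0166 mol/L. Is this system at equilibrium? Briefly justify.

Q_c = [PCl₃]·[Cl₂] / [PCl₅] = (0.0166)·(1.87) / (0.0885) = 0.351
Q_c = 0.351 = K_c; the system is at equilibrium.

yes, at equilibrium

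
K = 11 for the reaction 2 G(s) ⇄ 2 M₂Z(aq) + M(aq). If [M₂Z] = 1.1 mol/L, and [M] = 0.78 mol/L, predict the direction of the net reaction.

(G is a pure solid — omitted from Q.)
Q = [M₂Z]²·[M] = (1.1)²·(0.78) = 0.94
Q = 0.94 < K = 11, so the forward reaction proceeds.

forward (toward products)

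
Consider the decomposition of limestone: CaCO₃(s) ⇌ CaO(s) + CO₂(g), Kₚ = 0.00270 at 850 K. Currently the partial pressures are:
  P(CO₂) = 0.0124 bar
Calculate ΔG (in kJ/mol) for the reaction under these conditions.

ΔG = 10.8 kJ/mol

(CaCO₃, CaO are pure solids — omitted from Qₚ.)
Qₚ = P(CO₂) = 0.0124
ΔG = RT ln(Qₚ/Kₚ) = (8.314 J mol⁻¹ K⁻¹)(850 K) × ln(0.0124/0.00270)
   = (7.067 kJ/mol)(1.524) = 10.8 kJ/mol
ΔG > 0, so the forward reaction is non-spontaneous (proceeds in reverse).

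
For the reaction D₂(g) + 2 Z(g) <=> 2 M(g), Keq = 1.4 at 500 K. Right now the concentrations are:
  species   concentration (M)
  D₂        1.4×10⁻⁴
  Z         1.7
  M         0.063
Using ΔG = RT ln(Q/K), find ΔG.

ΔG = 8.09 kJ/mol

Q = [M]² / ([D₂]·[Z]²) = (0.063)² / ((1.4×10⁻⁴)·(1.7)²) = 9.81
ΔG = RT ln(Q/Keq) = (8.314 J mol⁻¹ K⁻¹)(500 K) × ln(9.81/1.4)
   = (4.157 kJ/mol)(1.947) = 8.09 kJ/mol
ΔG > 0, so the forward reaction is non-spontaneous (proceeds in reverse).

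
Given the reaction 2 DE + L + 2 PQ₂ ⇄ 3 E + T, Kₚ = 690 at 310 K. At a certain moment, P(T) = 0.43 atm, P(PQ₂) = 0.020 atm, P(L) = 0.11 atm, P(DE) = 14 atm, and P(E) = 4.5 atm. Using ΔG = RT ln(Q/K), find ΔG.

Qₚ = P(E)³·P(T) / (P(DE)²·P(L)·P(PQ₂)²) = (4.5)³·(0.43) / ((14)²·(0.11)·(0.020)²) = 4540
ΔG = RT ln(Qₚ/Kₚ) = (8.314 J mol⁻¹ K⁻¹)(310 K) × ln(4540/690)
   = (2.577 kJ/mol)(1.884) = 4.86 kJ/mol
ΔG > 0, so the forward reaction is non-spontaneous (proceeds in reverse).

ΔG = 4.86 kJ/mol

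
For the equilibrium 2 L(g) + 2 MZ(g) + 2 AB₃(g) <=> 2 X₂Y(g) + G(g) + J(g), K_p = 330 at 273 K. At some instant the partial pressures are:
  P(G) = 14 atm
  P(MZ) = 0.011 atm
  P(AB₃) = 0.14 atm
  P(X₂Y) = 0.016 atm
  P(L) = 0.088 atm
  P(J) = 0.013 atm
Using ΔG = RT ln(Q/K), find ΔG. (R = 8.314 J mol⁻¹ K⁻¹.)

ΔG = 4.63 kJ/mol

Q_p = P(X₂Y)²·P(G)·P(J) / (P(L)²·P(MZ)²·P(AB₃)²) = (0.016)²·(14)·(0.013) / ((0.088)²·(0.011)²·(0.14)²) = 2540
ΔG = RT ln(Q_p/K_p) = (8.314 J mol⁻¹ K⁻¹)(273 K) × ln(2540/330)
   = (2.270 kJ/mol)(2.041) = 4.63 kJ/mol
ΔG > 0, so the forward reaction is non-spontaneous (proceeds in reverse).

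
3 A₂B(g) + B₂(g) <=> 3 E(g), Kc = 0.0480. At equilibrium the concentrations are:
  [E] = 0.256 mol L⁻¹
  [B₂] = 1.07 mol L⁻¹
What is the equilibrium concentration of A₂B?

[A₂B] = 0.689 mol L⁻¹

At equilibrium, Kc = [E]³ / ([A₂B]³·[B₂]) = 0.0480.
(0.256)³ / (([A₂B])³·(1.07)) = 0.0480
[A₂B]³ = 0.327 ⇒ [A₂B] = 0.689 mol L⁻¹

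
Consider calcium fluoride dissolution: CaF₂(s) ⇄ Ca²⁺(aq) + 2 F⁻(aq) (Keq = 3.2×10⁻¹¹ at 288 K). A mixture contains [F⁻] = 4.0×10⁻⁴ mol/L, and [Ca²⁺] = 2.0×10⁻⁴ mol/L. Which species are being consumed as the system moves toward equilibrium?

(CaF₂ is a pure solid — omitted from Q.)
Q = [Ca²⁺]·[F⁻]² = (2.0×10⁻⁴)·(4.0×10⁻⁴)² = 3.2×10⁻¹¹
Q = 3.2×10⁻¹¹ = Keq; the system is at equilibrium.

none (at equilibrium)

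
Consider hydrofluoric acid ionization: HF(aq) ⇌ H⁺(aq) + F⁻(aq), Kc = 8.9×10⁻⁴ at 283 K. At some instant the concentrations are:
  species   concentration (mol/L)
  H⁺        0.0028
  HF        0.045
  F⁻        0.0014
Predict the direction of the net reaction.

forward (toward products)

Qc = [H⁺]·[F⁻] / [HF] = (0.0028)·(0.0014) / (0.045) = 8.7×10⁻⁵
Qc = 8.7×10⁻⁵ < Kc = 8.9×10⁻⁴, so the forward reaction proceeds.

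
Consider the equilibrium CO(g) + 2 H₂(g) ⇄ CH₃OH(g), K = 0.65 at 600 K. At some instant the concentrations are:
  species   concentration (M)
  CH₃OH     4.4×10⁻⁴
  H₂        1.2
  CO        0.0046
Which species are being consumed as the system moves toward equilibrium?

Q = [CH₃OH] / ([CO]·[H₂]²) = (4.4×10⁻⁴) / ((0.0046)·(1.2)²) = 0.066
Q = 0.066 < K = 0.65: net forward reaction.

CO, H₂ (reactants)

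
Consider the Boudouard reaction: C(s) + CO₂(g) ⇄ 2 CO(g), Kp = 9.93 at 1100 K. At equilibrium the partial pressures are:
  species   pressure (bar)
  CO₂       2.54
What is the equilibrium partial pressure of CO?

(C is a pure solid — omitted from Kp.)
At equilibrium, Kp = P(CO)² / P(CO₂) = 9.93.
(P(CO))² / (2.54) = 9.93
P(CO)² = 25.2 ⇒ P(CO) = 5.02 bar

P(CO) = 5.02 bar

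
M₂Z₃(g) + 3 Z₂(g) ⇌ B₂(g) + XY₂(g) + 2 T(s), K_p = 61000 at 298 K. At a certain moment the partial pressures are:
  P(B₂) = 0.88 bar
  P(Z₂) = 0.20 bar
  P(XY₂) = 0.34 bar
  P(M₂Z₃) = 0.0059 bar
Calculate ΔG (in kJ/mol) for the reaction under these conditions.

ΔG = -5.61 kJ/mol

(T is a pure solid — omitted from Q_p.)
Q_p = P(B₂)·P(XY₂) / (P(M₂Z₃)·P(Z₂)³) = (0.88)·(0.34) / ((0.0059)·(0.20)³) = 6340
ΔG = RT ln(Q_p/K_p) = (8.314 J mol⁻¹ K⁻¹)(298 K) × ln(6340/61000)
   = (2.478 kJ/mol)(-2.264) = -5.61 kJ/mol
ΔG < 0, so the forward reaction is spontaneous (proceeds forward).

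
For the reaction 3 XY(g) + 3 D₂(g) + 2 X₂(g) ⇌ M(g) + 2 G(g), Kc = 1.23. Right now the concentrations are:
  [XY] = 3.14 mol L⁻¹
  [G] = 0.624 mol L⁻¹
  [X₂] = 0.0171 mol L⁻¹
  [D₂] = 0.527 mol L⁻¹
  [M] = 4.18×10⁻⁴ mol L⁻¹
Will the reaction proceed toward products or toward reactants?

Qc = [M]·[G]² / ([XY]³·[D₂]³·[X₂]²) = (4.18×10⁻⁴)·(0.624)² / ((3.14)³·(0.527)³·(0.0171)²) = 0.123
Qc = 0.123 < Kc = 1.23, so the forward reaction proceeds.

to the right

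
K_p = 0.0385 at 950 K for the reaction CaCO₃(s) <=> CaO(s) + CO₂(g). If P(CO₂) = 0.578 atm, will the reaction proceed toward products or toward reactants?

(CaCO₃, CaO are pure solids — omitted from Q_p.)
Q_p = P(CO₂) = 0.578
Q_p = 0.578 > K_p = 0.0385, so the reverse reaction proceeds.

reverse (toward reactants)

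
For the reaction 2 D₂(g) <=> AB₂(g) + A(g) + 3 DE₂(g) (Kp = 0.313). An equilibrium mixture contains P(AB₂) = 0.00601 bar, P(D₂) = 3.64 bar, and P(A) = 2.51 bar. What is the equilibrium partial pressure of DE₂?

P(DE₂) = 6.50 bar

At equilibrium, Kp = P(AB₂)·P(A)·P(DE₂)³ / P(D₂)² = 0.313.
(0.00601)·(2.51)·(P(DE₂))³ / (3.64)² = 0.313
P(DE₂)³ = 275 ⇒ P(DE₂) = 6.50 bar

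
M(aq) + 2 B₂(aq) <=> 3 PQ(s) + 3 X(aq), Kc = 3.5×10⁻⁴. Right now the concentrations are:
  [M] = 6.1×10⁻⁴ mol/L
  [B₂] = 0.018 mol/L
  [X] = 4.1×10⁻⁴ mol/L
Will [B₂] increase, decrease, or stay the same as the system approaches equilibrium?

(PQ is a pure solid — omitted from Qc.)
Qc = [X]³ / ([M]·[B₂]²) = (4.1×10⁻⁴)³ / ((6.1×10⁻⁴)·(0.018)²) = 3.5×10⁻⁴
Qc = 3.5×10⁻⁴ = Kc; the system is at equilibrium.

stay the same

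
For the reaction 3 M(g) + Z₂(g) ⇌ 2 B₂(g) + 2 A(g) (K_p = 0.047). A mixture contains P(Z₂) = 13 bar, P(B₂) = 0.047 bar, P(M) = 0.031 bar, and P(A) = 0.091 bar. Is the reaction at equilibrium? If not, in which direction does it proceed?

Q_p = P(B₂)²·P(A)² / (P(M)³·P(Z₂)) = (0.047)²·(0.091)² / ((0.031)³·(13)) = 0.047
Q_p = 0.047 = K_p, so the system is already at equilibrium.

at equilibrium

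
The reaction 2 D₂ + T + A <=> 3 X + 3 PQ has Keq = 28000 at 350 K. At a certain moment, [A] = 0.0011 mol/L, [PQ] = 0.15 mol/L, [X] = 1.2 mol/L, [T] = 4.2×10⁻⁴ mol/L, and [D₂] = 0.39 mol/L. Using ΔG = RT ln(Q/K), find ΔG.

Q = [X]³·[PQ]³ / ([D₂]²·[T]·[A]) = (1.2)³·(0.15)³ / ((0.39)²·(4.2×10⁻⁴)·(0.0011)) = 83000
ΔG = RT ln(Q/Keq) = (8.314 J mol⁻¹ K⁻¹)(350 K) × ln(83000/28000)
   = (2.910 kJ/mol)(1.087) = 3.16 kJ/mol
ΔG > 0, so the forward reaction is non-spontaneous (proceeds in reverse).

ΔG = 3.16 kJ/mol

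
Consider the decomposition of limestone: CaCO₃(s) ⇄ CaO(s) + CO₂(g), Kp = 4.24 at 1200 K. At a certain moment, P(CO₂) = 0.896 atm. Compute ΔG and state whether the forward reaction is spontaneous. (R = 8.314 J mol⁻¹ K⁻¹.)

(CaCO₃, CaO are pure solids — omitted from Qp.)
Qp = P(CO₂) = 0.896
ΔG = RT ln(Qp/Kp) = (8.314 J mol⁻¹ K⁻¹)(1200 K) × ln(0.896/4.24)
   = (9.977 kJ/mol)(-1.554) = -15.5 kJ/mol
ΔG < 0, so the forward reaction is spontaneous (proceeds forward).

ΔG = -15.5 kJ/mol; the forward reaction is spontaneous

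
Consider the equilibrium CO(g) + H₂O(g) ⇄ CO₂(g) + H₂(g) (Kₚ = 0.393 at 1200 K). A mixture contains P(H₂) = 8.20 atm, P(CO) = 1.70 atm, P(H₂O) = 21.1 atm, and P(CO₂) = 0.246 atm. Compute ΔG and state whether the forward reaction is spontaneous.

Qₚ = P(CO₂)·P(H₂) / (P(CO)·P(H₂O)) = (0.246)·(8.20) / ((1.70)·(21.1)) = 0.0562
ΔG = RT ln(Qₚ/Kₚ) = (8.314 J mol⁻¹ K⁻¹)(1200 K) × ln(0.0562/0.393)
   = (9.977 kJ/mol)(-1.945) = -19.4 kJ/mol
ΔG < 0, so the forward reaction is spontaneous (proceeds forward).

ΔG = -19.4 kJ/mol; the forward reaction is spontaneous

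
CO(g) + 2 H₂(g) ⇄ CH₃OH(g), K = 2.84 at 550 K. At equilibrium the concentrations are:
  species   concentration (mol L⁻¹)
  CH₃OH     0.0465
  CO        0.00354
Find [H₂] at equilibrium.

At equilibrium, K = [CH₃OH] / ([CO]·[H₂]²) = 2.84.
(0.0465) / ((0.00354)·([H₂])²) = 2.84
[H₂]² = 4.63 ⇒ [H₂] = 2.15 mol L⁻¹

[H₂] = 2.15 mol L⁻¹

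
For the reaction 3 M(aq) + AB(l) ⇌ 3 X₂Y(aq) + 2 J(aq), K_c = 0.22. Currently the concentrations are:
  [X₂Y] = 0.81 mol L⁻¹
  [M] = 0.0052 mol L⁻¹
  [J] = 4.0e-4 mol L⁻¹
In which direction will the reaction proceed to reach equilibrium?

(AB is a pure liquid — omitted from Q_c.)
Q_c = [X₂Y]³·[J]² / [M]³ = (0.81)³·(4.0e-4)² / (0.0052)³ = 0.60
Q_c = 0.60 > K_c = 0.22, so the reverse reaction proceeds.

in the reverse direction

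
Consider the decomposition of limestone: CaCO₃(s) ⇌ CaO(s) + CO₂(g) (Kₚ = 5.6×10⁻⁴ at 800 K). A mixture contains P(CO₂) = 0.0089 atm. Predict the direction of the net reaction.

toward reactants

(CaCO₃, CaO are pure solids — omitted from Qₚ.)
Qₚ = P(CO₂) = 0.0089
Qₚ = 0.0089 > Kₚ = 5.6×10⁻⁴, so the reverse reaction proceeds.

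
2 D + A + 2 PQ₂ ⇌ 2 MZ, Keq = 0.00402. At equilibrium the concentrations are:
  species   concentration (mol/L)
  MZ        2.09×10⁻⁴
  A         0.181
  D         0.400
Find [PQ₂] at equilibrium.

[PQ₂] = 0.0194 mol/L

At equilibrium, Keq = [MZ]² / ([D]²·[A]·[PQ₂]²) = 0.00402.
(2.09×10⁻⁴)² / ((0.400)²·(0.181)·([PQ₂])²) = 0.00402
[PQ₂]² = 3.75×10⁻⁴ ⇒ [PQ₂] = 0.0194 mol/L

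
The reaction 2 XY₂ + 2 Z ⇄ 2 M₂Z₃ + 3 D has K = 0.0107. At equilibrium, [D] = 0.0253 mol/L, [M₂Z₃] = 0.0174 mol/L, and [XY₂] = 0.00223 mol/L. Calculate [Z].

At equilibrium, K = [M₂Z₃]²·[D]³ / ([XY₂]²·[Z]²) = 0.0107.
(0.0174)²·(0.0253)³ / ((0.00223)²·([Z])²) = 0.0107
[Z]² = 0.0921 ⇒ [Z] = 0.304 mol/L

[Z] = 0.304 mol/L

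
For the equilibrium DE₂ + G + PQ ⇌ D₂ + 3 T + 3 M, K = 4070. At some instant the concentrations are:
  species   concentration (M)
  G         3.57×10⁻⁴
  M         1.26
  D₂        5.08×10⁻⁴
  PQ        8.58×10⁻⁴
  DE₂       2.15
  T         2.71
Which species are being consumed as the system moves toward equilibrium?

Q = [D₂]·[T]³·[M]³ / ([DE₂]·[G]·[PQ]) = (5.08×10⁻⁴)·(2.71)³·(1.26)³ / ((2.15)·(3.57×10⁻⁴)·(8.58×10⁻⁴)) = 30700
Q = 30700 > K = 4070: net reverse reaction.

D₂, T, M (products)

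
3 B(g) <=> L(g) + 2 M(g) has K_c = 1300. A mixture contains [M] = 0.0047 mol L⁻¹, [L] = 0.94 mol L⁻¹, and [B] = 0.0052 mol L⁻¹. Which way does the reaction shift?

Q_c = [L]·[M]² / [B]³ = (0.94)·(0.0047)² / (0.0052)³ = 150
Q_c = 150 < K_c = 1300, so the forward reaction proceeds.

forward (toward products)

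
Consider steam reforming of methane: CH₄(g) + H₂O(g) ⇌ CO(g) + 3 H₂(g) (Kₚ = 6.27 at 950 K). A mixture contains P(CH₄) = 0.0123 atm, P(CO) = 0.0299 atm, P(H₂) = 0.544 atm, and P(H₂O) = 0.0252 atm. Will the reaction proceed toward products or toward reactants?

toward reactants

Qₚ = P(CO)·P(H₂)³ / (P(CH₄)·P(H₂O)) = (0.0299)·(0.544)³ / ((0.0123)·(0.0252)) = 15.5
Qₚ = 15.5 > Kₚ = 6.27, so the reverse reaction proceeds.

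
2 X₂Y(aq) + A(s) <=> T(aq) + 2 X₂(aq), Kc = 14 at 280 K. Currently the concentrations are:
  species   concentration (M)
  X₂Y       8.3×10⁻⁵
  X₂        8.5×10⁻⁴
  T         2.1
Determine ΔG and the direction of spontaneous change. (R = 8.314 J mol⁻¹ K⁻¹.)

(A is a pure solid — omitted from Qc.)
Qc = [T]·[X₂]² / [X₂Y]² = (2.1)·(8.5×10⁻⁴)² / (8.3×10⁻⁵)² = 220
ΔG = RT ln(Qc/Kc) = (8.314 J mol⁻¹ K⁻¹)(280 K) × ln(220/14)
   = (2.328 kJ/mol)(2.755) = 6.41 kJ/mol
ΔG > 0, so the forward reaction is non-spontaneous (proceeds in reverse).

ΔG = 6.41 kJ/mol; the forward reaction is non-spontaneous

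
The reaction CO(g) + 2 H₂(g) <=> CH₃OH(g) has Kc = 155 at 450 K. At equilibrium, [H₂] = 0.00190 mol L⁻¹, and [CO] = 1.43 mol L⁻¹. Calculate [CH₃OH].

At equilibrium, Kc = [CH₃OH] / ([CO]·[H₂]²) = 155.
([CH₃OH]) / ((1.43)·(0.00190)²) = 155
[CH₃OH] = 8.00×10⁻⁴ mol L⁻¹

[CH₃OH] = 8.00×10⁻⁴ mol L⁻¹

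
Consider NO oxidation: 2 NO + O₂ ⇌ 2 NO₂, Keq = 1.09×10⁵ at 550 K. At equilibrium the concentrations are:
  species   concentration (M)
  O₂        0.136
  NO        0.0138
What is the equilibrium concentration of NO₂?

[NO₂] = 1.68 M

At equilibrium, Keq = [NO₂]² / ([NO]²·[O₂]) = 1.09×10⁵.
([NO₂])² / ((0.0138)²·(0.136)) = 1.09×10⁵
[NO₂]² = 2.82 ⇒ [NO₂] = 1.68 M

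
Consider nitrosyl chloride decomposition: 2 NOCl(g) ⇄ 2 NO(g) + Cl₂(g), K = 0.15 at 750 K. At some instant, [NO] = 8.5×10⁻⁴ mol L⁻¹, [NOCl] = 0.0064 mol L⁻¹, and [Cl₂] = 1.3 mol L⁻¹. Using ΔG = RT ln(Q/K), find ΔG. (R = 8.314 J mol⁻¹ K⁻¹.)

Q = [NO]²·[Cl₂] / [NOCl]² = (8.5×10⁻⁴)²·(1.3) / (0.0064)² = 0.0229
ΔG = RT ln(Q/K) = (8.314 J mol⁻¹ K⁻¹)(750 K) × ln(0.0229/0.15)
   = (6.236 kJ/mol)(-1.879) = -11.7 kJ/mol
ΔG < 0, so the forward reaction is spontaneous (proceeds forward).

ΔG = -11.7 kJ/mol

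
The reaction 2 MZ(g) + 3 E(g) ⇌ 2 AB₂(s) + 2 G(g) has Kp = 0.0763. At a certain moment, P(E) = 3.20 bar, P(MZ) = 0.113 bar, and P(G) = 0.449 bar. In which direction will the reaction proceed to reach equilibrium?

in the reverse direction

(AB₂ is a pure solid — omitted from Qp.)
Qp = P(G)² / (P(MZ)²·P(E)³) = (0.449)² / ((0.113)²·(3.20)³) = 0.482
Qp = 0.482 > Kp = 0.0763, so the reverse reaction proceeds.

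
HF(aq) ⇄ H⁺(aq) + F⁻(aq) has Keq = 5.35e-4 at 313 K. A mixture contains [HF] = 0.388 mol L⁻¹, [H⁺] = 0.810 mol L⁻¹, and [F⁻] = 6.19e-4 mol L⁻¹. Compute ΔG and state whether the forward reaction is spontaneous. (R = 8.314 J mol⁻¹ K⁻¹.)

ΔG = 2.29 kJ/mol; the forward reaction is non-spontaneous

Q = [H⁺]·[F⁻] / [HF] = (0.810)·(6.19e-4) / (0.388) = 0.00129
ΔG = RT ln(Q/Keq) = (8.314 J mol⁻¹ K⁻¹)(313 K) × ln(0.00129/5.35e-4)
   = (2.602 kJ/mol)(0.8801) = 2.29 kJ/mol
ΔG > 0, so the forward reaction is non-spontaneous (proceeds in reverse).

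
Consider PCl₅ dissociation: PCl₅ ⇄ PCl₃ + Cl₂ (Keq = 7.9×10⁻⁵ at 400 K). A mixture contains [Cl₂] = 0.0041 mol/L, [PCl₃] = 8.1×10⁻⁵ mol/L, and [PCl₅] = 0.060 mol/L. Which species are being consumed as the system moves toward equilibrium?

PCl₅ (reactants)

Q = [PCl₃]·[Cl₂] / [PCl₅] = (8.1×10⁻⁵)·(0.0041) / (0.060) = 5.5×10⁻⁶
Q = 5.5×10⁻⁶ < Keq = 7.9×10⁻⁵: net forward reaction.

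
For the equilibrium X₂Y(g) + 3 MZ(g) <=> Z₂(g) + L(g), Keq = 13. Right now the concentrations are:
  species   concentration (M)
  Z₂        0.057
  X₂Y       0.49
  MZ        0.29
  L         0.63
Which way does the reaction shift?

toward products

Q = [Z₂]·[L] / ([X₂Y]·[MZ]³) = (0.057)·(0.63) / ((0.49)·(0.29)³) = 3.0
Q = 3.0 < Keq = 13, so the forward reaction proceeds.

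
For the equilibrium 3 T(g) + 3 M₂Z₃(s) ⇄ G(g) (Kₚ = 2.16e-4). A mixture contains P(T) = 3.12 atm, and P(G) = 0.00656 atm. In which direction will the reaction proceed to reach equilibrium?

at equilibrium

(M₂Z₃ is a pure solid — omitted from Qₚ.)
Qₚ = P(G) / P(T)³ = (0.00656) / (3.12)³ = 2.16e-4
Qₚ = 2.16e-4 = Kₚ, so the system is already at equilibrium.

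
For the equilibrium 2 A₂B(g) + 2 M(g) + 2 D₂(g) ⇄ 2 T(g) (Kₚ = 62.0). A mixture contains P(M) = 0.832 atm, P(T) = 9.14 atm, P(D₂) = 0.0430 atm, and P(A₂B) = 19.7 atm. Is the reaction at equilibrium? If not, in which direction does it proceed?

toward reactants

Qₚ = P(T)² / (P(A₂B)²·P(M)²·P(D₂)²) = (9.14)² / ((19.7)²·(0.832)²·(0.0430)²) = 168
Qₚ = 168 > Kₚ = 62.0, so the reverse reaction proceeds.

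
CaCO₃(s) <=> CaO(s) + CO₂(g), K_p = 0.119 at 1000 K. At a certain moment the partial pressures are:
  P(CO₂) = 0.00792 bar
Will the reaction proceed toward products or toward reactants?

to the right

(CaCO₃, CaO are pure solids — omitted from Q_p.)
Q_p = P(CO₂) = 0.00792
Q_p = 0.00792 < K_p = 0.119, so the forward reaction proceeds.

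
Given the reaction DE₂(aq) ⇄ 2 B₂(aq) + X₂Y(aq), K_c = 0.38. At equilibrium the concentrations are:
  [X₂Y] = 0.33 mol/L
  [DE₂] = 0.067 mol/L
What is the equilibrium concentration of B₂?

[B₂] = 0.28 mol/L

At equilibrium, K_c = [B₂]²·[X₂Y] / [DE₂] = 0.38.
([B₂])²·(0.33) / (0.067) = 0.38
[B₂]² = 0.0772 ⇒ [B₂] = 0.28 mol/L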